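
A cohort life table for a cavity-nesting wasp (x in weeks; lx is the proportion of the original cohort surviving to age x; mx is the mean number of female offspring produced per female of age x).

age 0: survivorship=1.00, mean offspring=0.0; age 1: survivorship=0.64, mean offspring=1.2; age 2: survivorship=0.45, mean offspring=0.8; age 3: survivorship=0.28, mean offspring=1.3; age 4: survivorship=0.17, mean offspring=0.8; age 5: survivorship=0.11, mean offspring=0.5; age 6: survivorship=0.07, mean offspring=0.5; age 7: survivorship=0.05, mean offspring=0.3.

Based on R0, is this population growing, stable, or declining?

R0 = Σ lx·mx = 0 + 0.768 + 0.36 + 0.364 + 0.136 + 0.055 + 0.035 + 0.015 = 1.733
R0 > 1, so the population is growing.

growing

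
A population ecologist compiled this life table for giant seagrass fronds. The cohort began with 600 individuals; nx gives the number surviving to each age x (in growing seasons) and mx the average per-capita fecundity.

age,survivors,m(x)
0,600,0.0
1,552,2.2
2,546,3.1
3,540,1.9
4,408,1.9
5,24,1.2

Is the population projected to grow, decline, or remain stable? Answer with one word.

lx = nx/n0 = nx/600: 1, 0.92, 0.91, 0.9, 0.68, 0.04
R0 = Σ lx·mx = 0 + 2.024 + 2.821 + 1.71 + 1.292 + 0.048 = 7.895
R0 > 1, so the population is growing.

growing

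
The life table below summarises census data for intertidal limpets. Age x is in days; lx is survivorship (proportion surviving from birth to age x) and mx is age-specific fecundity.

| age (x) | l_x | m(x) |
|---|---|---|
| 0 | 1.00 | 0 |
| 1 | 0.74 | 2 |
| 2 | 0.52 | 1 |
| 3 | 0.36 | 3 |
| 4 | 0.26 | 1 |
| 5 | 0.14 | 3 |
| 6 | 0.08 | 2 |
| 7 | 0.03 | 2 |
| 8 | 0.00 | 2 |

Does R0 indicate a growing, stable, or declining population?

growing

R0 = Σ lx·mx = 0 + 1.48 + 0.52 + 1.08 + 0.26 + 0.42 + 0.16 + 0.06 + 0 = 3.98
R0 > 1, so the population is growing.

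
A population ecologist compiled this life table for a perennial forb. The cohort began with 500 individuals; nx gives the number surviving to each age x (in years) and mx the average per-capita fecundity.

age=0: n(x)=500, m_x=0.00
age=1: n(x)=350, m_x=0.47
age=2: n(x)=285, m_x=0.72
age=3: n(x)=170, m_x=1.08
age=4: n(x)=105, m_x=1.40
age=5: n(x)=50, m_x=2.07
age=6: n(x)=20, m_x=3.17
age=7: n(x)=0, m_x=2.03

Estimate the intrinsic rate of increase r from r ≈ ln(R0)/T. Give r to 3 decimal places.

lx = nx/n0 = nx/500: 1, 0.7, 0.57, 0.34, 0.21, 0.1, 0.04, 0
R0 = Σ lx·mx = 0 + 0.329 + 0.4104 + 0.3672 + 0.294 + 0.207 + 0.1268 + 0 = 1.7344
Σ x·lx·mx = 5.2232; T = 5.2232/1.7344 = 3.01153…
r ≈ ln(R0)/T = ln(1.7344)/3.01153… = 0.18285… → 0.183

0.183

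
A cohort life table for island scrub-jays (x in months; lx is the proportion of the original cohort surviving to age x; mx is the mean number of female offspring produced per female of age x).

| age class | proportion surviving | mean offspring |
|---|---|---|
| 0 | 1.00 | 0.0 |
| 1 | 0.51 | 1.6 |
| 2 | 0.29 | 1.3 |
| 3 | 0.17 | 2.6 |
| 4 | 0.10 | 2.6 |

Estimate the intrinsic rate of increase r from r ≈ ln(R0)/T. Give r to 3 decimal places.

R0 = Σ lx·mx = 0 + 0.816 + 0.377 + 0.442 + 0.26 = 1.895
Σ x·lx·mx = 3.936; T = 3.936/1.895 = 2.07704…
r ≈ ln(R0)/T = ln(1.895)/2.07704… = 0.30775… → 0.308

0.308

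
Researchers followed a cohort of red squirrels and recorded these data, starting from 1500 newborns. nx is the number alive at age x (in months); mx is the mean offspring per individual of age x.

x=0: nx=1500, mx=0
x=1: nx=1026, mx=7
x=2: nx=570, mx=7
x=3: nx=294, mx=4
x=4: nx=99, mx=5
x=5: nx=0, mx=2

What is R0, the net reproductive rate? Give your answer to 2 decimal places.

lx = nx/n0 = nx/1500: 1, 0.684, 0.38, 0.196, 0.066, 0
lx·mx by age: 0, 4.788, 2.66, 0.784, 0.33, 0
R0 = Σ lx·mx = 8.562 → 8.56

8.56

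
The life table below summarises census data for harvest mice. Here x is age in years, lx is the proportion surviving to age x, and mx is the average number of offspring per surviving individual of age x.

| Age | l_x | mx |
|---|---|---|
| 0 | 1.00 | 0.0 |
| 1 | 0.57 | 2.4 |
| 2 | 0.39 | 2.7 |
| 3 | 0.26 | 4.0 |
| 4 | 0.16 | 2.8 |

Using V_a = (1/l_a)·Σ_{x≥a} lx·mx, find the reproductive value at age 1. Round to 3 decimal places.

lx·mx for x ≥ 1: 1.368, 1.053, 1.04, 0.448 → sum = 3.909
V_1 = 3.909 / l_1 = 3.909 / 0.57 = 6.857895… → 6.858

6.858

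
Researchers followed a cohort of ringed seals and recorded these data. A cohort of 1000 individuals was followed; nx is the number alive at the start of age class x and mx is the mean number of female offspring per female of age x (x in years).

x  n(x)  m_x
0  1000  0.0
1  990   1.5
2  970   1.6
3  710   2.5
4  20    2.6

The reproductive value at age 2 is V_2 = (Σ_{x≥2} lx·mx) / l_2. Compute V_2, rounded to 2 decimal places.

3.48

lx = nx/n0 = nx/1000: 1, 0.99, 0.97, 0.71, 0.02
lx·mx for x ≥ 2: 1.552, 1.775, 0.052 → sum = 3.379
V_2 = 3.379 / l_2 = 3.379 / 0.97 = 3.483505… → 3.48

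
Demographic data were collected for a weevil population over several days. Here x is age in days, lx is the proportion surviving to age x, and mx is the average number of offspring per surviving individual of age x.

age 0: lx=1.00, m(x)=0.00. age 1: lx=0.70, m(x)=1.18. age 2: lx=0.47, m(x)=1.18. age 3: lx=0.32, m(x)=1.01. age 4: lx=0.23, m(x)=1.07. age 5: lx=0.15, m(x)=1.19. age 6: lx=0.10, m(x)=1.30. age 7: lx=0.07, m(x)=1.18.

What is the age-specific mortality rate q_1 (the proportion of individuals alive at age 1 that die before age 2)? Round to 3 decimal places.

q_1 = (l_1 − l_2) / l_1 = (0.7 − 0.47) / 0.7
     = 0.23 / 0.7 = 0.328571… → 0.329

0.329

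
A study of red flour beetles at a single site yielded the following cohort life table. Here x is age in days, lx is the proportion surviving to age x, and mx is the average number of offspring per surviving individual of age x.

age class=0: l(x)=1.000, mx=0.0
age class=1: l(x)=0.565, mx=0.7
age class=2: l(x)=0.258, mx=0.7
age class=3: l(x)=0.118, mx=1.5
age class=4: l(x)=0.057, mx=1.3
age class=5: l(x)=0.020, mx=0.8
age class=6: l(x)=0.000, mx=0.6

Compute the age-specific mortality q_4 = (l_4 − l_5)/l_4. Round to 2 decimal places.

0.65

q_4 = (l_4 − l_5) / l_4 = (0.057 − 0.02) / 0.057
     = 0.037 / 0.057 = 0.649123… → 0.65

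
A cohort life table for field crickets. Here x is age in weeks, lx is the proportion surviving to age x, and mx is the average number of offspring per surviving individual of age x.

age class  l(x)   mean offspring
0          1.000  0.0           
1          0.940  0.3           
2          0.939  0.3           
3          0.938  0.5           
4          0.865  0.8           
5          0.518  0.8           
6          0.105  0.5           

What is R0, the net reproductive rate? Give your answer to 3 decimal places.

lx·mx by age: 0, 0.282, 0.2817, 0.469, 0.692, 0.4144, 0.0525
R0 = Σ lx·mx = 2.1916 → 2.192

2.192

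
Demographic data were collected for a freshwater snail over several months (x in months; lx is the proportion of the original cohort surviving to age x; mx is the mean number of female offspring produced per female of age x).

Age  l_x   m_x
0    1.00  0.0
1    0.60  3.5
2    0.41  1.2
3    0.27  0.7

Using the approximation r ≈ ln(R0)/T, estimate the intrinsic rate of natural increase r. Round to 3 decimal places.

0.779

R0 = Σ lx·mx = 0 + 2.1 + 0.492 + 0.189 = 2.781
Σ x·lx·mx = 3.651; T = 3.651/2.781 = 1.31284…
r ≈ ln(R0)/T = ln(2.781)/1.31284… = 0.77908… → 0.779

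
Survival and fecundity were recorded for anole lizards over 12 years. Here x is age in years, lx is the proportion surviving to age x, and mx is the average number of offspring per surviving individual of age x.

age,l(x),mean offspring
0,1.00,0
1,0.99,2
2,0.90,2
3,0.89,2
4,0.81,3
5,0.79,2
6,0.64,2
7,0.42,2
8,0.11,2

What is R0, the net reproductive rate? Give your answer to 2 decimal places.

11.91

lx·mx by age: 0, 1.98, 1.8, 1.78, 2.43, 1.58, 1.28, 0.84, 0.22
R0 = Σ lx·mx = 11.91 → 11.91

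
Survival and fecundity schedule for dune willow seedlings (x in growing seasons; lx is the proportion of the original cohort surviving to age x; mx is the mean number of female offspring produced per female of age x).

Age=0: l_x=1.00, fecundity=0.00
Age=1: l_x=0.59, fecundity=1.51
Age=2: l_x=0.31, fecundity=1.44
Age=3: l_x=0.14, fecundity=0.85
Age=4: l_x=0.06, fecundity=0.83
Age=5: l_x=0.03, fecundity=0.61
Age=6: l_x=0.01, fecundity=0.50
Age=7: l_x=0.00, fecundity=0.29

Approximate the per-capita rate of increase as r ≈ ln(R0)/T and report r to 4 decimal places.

R0 = Σ lx·mx = 0 + 0.8909 + 0.4464 + 0.119 + 0.0498 + 0.0183 + 0.005 + 0 = 1.5294
Σ x·lx·mx = 2.4614; T = 2.4614/1.5294 = 1.60939…
r ≈ ln(R0)/T = ln(1.5294)/1.60939… = 0.263998… → 0.2640

0.2640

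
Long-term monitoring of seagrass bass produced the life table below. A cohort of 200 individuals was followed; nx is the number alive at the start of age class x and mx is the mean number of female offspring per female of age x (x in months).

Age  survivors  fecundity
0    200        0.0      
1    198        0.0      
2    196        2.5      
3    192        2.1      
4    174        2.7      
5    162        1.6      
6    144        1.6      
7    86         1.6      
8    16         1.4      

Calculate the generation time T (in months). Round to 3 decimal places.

lx = nx/n0 = nx/200: 1, 0.99, 0.98, 0.96, 0.87, 0.81, 0.72, 0.43, 0.08
lx·mx: 0, 0, 2.45, 2.016, 2.349, 1.296, 1.152, 0.688, 0.112 → R0 = 10.063
x·lx·mx: 0, 0, 4.9, 6.048, 9.396, 6.48, 6.912, 4.816, 0.896 → Σ = 39.448
T = 39.448 / 10.063 = 3.920103… → 3.920

3.920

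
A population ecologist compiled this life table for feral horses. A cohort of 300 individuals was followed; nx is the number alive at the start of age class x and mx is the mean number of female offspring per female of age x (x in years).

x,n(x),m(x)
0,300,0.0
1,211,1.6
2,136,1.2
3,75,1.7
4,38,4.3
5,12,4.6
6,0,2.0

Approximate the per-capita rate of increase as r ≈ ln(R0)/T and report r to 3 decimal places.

0.445

lx = nx/n0 = nx/300: 1, 0.70333…, 0.45333…, 0.25, 0.12667…, 0.04, 0
R0 = Σ lx·mx = 0 + 1.12533… + 0.544… + 0.425 + 0.54467… + 0.184 + 0 = 2.823…
Σ x·lx·mx = 6.587…; T = 6.587…/2.823… = 2.33333…
r ≈ ln(R0)/T = ln(2.823…)/2.33333… = 0.44477… → 0.445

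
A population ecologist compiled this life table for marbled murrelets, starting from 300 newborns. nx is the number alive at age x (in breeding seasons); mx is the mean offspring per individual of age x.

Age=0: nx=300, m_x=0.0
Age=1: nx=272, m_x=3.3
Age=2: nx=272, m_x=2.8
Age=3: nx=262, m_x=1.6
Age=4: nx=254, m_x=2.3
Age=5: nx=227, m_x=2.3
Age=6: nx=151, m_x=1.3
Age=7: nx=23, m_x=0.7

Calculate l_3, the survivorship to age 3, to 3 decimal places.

0.873

l_3 = n_3/n_0 = 262/300 = 0.873333… → 0.873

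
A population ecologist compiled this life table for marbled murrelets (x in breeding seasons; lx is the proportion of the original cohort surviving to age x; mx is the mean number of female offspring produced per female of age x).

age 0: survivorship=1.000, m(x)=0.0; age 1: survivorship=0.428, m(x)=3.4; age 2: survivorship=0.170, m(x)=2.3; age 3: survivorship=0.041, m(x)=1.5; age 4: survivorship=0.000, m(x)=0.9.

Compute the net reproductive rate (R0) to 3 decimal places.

lx·mx by age: 0, 1.4552, 0.391, 0.0615, 0
R0 = Σ lx·mx = 1.9077 → 1.908

1.908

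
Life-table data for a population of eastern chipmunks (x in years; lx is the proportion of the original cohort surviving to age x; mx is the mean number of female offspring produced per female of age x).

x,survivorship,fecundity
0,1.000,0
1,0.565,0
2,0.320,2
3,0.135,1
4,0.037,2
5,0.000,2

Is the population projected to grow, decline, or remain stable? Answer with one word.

declining

R0 = Σ lx·mx = 0 + 0 + 0.64 + 0.135 + 0.074 + 0 = 0.849
R0 < 1, so the population is declining.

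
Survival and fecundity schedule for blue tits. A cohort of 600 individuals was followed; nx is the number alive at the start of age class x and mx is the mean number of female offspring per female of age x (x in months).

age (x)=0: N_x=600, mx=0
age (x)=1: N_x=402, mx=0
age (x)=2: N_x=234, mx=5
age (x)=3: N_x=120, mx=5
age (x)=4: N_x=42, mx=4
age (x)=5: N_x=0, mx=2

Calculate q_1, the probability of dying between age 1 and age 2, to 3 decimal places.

lx = nx/n0 = nx/600: 1, 0.67, 0.39, 0.2, 0.07, 0
q_1 = (l_1 − l_2) / l_1 = (0.67 − 0.39) / 0.67
     = 0.28 / 0.67 = 0.41791… → 0.418

0.418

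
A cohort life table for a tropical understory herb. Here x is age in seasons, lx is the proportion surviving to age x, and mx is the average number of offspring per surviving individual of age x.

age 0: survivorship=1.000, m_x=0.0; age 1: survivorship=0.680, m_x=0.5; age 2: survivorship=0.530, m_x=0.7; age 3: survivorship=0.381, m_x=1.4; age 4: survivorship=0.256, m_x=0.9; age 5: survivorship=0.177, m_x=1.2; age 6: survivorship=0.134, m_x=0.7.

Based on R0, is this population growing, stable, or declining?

growing

R0 = Σ lx·mx = 0 + 0.34 + 0.371 + 0.5334 + 0.2304 + 0.2124 + 0.0938 = 1.781
R0 > 1, so the population is growing.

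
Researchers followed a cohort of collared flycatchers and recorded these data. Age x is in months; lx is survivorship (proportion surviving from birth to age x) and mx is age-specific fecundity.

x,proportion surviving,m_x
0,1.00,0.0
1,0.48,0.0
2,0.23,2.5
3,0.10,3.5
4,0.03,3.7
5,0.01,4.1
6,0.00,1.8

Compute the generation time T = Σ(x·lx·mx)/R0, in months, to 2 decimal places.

lx·mx: 0, 0, 0.575, 0.35, 0.111, 0.041, 0 → R0 = 1.077
x·lx·mx: 0, 0, 1.15, 1.05, 0.444, 0.205, 0 → Σ = 2.849
T = 2.849 / 1.077 = 2.645311… → 2.65

2.65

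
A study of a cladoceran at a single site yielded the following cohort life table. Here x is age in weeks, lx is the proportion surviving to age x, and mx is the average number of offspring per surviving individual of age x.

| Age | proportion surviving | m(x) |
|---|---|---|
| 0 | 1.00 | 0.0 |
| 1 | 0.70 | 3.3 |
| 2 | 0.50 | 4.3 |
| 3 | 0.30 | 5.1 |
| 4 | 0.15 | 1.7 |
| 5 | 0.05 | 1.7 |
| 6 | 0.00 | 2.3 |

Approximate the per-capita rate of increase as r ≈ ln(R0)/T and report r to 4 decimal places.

0.9237

R0 = Σ lx·mx = 0 + 2.31 + 2.15 + 1.53 + 0.255 + 0.085 + 0 = 6.33
Σ x·lx·mx = 12.645; T = 12.645/6.33 = 1.99763…
r ≈ ln(R0)/T = ln(6.33)/1.99763… = 0.923745… → 0.9237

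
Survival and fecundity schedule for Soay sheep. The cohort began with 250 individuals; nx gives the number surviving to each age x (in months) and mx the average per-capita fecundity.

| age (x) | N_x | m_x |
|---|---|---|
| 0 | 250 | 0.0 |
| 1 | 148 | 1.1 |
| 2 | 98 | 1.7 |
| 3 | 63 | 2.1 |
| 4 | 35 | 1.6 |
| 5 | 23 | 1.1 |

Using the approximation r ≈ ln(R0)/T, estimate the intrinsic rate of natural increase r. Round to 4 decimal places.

lx = nx/n0 = nx/250: 1, 0.592, 0.392, 0.252, 0.14, 0.092
R0 = Σ lx·mx = 0 + 0.6512 + 0.6664 + 0.5292 + 0.224 + 0.1012 = 2.172
Σ x·lx·mx = 4.9736; T = 4.9736/2.172 = 2.28987…
r ≈ ln(R0)/T = ln(2.172)/2.28987… = 0.33873… → 0.3387

0.3387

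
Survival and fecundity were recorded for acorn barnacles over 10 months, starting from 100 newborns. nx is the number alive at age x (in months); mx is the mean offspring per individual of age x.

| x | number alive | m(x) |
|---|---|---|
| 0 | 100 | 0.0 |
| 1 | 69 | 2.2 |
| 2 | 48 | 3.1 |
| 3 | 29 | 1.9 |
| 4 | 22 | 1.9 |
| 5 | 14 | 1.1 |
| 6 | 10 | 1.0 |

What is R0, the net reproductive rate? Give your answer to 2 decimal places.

lx = nx/n0 = nx/100: 1, 0.69, 0.48, 0.29, 0.22, 0.14, 0.1
lx·mx by age: 0, 1.518, 1.488, 0.551, 0.418, 0.154, 0.1
R0 = Σ lx·mx = 4.229 → 4.23

4.23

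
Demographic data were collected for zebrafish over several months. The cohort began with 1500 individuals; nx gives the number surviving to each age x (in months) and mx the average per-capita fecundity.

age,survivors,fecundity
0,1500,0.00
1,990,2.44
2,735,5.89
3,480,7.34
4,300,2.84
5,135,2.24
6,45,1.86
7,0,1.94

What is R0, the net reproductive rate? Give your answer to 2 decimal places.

7.67

lx = nx/n0 = nx/1500: 1, 0.66, 0.49, 0.32, 0.2, 0.09, 0.03, 0
lx·mx by age: 0, 1.6104, 2.8861, 2.3488, 0.568, 0.2016, 0.0558, 0
R0 = Σ lx·mx = 7.6707 → 7.67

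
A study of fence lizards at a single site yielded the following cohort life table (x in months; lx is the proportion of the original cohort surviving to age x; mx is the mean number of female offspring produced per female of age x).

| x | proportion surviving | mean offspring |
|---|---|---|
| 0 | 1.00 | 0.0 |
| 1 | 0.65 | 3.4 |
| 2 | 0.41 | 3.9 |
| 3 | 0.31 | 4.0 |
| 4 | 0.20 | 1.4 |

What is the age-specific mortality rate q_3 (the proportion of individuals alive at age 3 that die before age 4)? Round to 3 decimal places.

0.355

q_3 = (l_3 − l_4) / l_3 = (0.31 − 0.2) / 0.31
     = 0.11 / 0.31 = 0.354839… → 0.355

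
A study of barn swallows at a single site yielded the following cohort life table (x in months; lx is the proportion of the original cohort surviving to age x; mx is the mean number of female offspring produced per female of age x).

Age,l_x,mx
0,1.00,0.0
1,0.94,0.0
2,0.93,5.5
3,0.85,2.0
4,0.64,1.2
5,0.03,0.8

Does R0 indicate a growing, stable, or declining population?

R0 = Σ lx·mx = 0 + 0 + 5.115 + 1.7 + 0.768 + 0.024 = 7.607
R0 > 1, so the population is growing.

growing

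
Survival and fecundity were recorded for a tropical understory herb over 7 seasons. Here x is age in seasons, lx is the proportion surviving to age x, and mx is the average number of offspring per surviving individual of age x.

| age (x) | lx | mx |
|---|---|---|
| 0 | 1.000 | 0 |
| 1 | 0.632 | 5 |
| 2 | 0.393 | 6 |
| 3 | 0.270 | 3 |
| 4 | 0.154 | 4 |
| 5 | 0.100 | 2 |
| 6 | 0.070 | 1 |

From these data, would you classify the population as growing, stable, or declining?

growing

R0 = Σ lx·mx = 0 + 3.16 + 2.358 + 0.81 + 0.616 + 0.2 + 0.07 = 7.214
R0 > 1, so the population is growing.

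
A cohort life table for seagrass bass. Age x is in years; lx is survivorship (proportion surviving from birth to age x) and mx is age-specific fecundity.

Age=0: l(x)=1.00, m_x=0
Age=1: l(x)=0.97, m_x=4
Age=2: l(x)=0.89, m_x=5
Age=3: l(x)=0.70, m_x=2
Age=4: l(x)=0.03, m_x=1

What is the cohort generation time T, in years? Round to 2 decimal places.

1.75

lx·mx: 0, 3.88, 4.45, 1.4, 0.03 → R0 = 9.76
x·lx·mx: 0, 3.88, 8.9, 4.2, 0.12 → Σ = 17.1
T = 17.1 / 9.76 = 1.752049… → 1.75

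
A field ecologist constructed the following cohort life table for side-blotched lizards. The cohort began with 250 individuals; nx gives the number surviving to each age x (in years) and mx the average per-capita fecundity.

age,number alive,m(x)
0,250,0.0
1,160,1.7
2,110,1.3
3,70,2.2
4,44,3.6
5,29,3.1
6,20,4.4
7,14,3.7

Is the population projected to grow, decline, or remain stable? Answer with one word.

growing

lx = nx/n0 = nx/250: 1, 0.64, 0.44, 0.28, 0.176, 0.116, 0.08, 0.056
R0 = Σ lx·mx = 0 + 1.088 + 0.572 + 0.616 + 0.6336 + 0.3596 + 0.352 + 0.2072 = 3.8284
R0 > 1, so the population is growing.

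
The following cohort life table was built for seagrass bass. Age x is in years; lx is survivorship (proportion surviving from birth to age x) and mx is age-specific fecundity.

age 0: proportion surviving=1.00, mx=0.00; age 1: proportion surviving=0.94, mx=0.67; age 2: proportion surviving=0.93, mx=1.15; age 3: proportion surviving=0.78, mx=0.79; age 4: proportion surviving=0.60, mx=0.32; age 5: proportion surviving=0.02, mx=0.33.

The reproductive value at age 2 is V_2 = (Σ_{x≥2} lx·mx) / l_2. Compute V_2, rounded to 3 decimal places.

2.026

lx·mx for x ≥ 2: 1.0695, 0.6162, 0.192, 0.0066 → sum = 1.8843
V_2 = 1.8843 / l_2 = 1.8843 / 0.93 = 2.026129… → 2.026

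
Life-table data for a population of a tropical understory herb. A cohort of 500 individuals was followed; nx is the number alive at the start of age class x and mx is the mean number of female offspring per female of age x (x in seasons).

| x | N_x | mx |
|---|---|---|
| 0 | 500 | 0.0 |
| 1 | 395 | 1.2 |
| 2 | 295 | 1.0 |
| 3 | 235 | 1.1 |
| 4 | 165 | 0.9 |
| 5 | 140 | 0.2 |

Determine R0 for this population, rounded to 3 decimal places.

lx = nx/n0 = nx/500: 1, 0.79, 0.59, 0.47, 0.33, 0.28
lx·mx by age: 0, 0.948, 0.59, 0.517, 0.297, 0.056
R0 = Σ lx·mx = 2.408 → 2.408

2.408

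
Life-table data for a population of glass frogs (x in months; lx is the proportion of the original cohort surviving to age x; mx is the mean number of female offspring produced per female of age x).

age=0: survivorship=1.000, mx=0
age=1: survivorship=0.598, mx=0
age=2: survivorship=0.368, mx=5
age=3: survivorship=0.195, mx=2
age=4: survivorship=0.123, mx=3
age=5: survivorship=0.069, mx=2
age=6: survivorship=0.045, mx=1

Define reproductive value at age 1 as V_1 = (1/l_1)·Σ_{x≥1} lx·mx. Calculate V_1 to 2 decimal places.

4.65

lx·mx for x ≥ 1: 0, 1.84, 0.39, 0.369, 0.138, 0.045 → sum = 2.782
V_1 = 2.782 / l_1 = 2.782 / 0.598 = 4.652174… → 4.65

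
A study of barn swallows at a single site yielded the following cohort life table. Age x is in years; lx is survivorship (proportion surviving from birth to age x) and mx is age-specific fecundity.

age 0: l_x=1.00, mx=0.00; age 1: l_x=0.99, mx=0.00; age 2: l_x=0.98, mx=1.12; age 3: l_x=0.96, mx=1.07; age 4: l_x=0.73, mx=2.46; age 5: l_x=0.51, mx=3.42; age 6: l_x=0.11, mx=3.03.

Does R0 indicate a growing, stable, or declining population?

R0 = Σ lx·mx = 0 + 0 + 1.0976 + 1.0272 + 1.7958 + 1.7442 + 0.3333 = 5.9981
R0 > 1, so the population is growing.

growing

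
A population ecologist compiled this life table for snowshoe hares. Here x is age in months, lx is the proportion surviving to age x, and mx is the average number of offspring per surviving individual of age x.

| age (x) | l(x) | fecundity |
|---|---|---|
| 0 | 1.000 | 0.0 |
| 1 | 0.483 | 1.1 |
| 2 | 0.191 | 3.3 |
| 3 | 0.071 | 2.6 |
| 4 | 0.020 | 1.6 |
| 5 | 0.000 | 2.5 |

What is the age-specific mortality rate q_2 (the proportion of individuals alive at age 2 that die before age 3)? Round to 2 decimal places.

0.63

q_2 = (l_2 − l_3) / l_2 = (0.191 − 0.071) / 0.191
     = 0.12 / 0.191 = 0.628272… → 0.63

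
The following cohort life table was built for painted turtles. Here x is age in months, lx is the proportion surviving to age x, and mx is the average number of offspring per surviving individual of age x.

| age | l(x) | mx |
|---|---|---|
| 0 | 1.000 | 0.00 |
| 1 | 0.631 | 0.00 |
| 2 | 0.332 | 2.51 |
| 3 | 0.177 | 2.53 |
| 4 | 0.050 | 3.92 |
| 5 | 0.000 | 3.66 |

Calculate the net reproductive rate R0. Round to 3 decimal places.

1.477

lx·mx by age: 0, 0, 0.83332, 0.44781, 0.196, 0
R0 = Σ lx·mx = 1.47713 → 1.477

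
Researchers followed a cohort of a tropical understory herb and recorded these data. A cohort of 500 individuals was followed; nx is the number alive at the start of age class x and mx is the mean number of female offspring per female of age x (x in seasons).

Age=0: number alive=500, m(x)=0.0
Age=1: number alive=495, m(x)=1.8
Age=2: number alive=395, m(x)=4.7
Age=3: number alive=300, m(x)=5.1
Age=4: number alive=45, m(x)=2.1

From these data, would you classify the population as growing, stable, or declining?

growing

lx = nx/n0 = nx/500: 1, 0.99, 0.79, 0.6, 0.09
R0 = Σ lx·mx = 0 + 1.782 + 3.713 + 3.06 + 0.189 = 8.744
R0 > 1, so the population is growing.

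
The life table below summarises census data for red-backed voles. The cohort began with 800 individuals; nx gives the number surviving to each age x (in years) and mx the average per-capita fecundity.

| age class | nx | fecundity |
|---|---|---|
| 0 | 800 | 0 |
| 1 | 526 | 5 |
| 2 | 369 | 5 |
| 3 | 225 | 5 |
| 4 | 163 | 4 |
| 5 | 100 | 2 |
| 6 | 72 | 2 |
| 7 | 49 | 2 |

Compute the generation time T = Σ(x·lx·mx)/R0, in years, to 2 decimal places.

2.22

lx = nx/n0 = nx/800: 1, 0.6575, 0.46125, 0.28125, 0.20375, 0.125, 0.09, 0.06125
lx·mx: 0, 3.2875, 2.30625, 1.40625, 0.815, 0.25, 0.18, 0.1225 → R0 = 8.3675
x·lx·mx: 0, 3.2875, 4.6125, 4.21875, 3.26, 1.25, 1.08, 0.8575 → Σ = 18.56625
T = 18.56625 / 8.3675 = 2.218853… → 2.22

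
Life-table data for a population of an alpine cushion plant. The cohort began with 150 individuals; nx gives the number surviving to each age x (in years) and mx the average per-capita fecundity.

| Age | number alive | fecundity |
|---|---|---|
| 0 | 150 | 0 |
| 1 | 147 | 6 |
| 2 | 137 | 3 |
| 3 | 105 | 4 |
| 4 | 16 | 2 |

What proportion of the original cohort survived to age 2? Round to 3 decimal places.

0.913

l_2 = n_2/n_0 = 137/150 = 0.913333… → 0.913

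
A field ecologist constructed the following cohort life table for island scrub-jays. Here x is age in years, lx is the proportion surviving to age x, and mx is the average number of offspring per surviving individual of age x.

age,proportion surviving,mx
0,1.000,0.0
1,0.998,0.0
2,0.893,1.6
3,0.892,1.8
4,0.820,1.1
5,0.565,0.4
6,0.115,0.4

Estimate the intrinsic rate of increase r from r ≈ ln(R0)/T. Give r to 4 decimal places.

R0 = Σ lx·mx = 0 + 0 + 1.4288 + 1.6056 + 0.902 + 0.226 + 0.046 = 4.2084
Σ x·lx·mx = 12.6884; T = 12.6884/4.2084 = 3.01502…
r ≈ ln(R0)/T = ln(4.2084)/3.01502… = 0.476642… → 0.4766

0.4766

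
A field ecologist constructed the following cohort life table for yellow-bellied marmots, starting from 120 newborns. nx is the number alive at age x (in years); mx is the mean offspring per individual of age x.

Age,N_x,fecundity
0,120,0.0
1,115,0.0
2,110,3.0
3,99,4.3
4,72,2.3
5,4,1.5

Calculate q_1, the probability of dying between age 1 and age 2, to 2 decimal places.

lx = nx/n0 = nx/120: 1, 0.95833…, 0.91667…, 0.825, 0.6, 0.03333…
q_1 = (l_1 − l_2) / l_1 = (0.958333… − 0.916667…) / 0.958333…
     = 0.041667… / 0.958333… = 0.043478… → 0.04

0.04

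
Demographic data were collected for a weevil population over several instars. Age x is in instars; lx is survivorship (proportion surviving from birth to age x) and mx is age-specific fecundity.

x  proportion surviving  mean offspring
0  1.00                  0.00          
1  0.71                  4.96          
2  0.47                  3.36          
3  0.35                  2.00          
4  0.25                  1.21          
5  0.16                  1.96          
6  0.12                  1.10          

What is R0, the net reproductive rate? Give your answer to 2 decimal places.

6.55

lx·mx by age: 0, 3.5216, 1.5792, 0.7, 0.3025, 0.3136, 0.132
R0 = Σ lx·mx = 6.5489 → 6.55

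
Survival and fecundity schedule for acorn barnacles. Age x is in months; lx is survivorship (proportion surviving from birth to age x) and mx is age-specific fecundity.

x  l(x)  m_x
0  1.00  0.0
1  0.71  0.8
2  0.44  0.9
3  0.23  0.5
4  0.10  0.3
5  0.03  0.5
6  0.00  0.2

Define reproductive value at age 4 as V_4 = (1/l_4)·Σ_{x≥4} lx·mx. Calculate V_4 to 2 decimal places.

lx·mx for x ≥ 4: 0.03, 0.015, 0 → sum = 0.045
V_4 = 0.045 / l_4 = 0.045 / 0.1 = 0.45 → 0.45

0.45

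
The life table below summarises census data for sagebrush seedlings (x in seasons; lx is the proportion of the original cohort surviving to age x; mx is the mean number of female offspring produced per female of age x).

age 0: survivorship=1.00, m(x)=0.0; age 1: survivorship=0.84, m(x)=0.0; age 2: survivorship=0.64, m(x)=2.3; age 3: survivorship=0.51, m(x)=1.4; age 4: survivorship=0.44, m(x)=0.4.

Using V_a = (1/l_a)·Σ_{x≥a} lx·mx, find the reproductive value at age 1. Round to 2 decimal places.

2.81

lx·mx for x ≥ 1: 0, 1.472, 0.714, 0.176 → sum = 2.362
V_1 = 2.362 / l_1 = 2.362 / 0.84 = 2.811905… → 2.81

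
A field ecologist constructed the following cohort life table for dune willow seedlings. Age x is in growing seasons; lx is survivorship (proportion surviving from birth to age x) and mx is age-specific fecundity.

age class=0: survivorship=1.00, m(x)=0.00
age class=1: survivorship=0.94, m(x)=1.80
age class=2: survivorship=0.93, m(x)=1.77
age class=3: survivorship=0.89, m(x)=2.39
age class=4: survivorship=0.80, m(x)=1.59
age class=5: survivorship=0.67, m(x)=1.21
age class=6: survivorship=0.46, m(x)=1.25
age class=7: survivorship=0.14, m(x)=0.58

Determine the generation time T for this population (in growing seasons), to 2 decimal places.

lx·mx: 0, 1.692, 1.6461, 2.1271, 1.272, 0.8107, 0.575, 0.0812 → R0 = 8.2041
x·lx·mx: 0, 1.692, 3.2922, 6.3813, 5.088, 4.0535, 3.45, 0.5684 → Σ = 24.5254
T = 24.5254 / 8.2041 = 2.989408… → 2.99

2.99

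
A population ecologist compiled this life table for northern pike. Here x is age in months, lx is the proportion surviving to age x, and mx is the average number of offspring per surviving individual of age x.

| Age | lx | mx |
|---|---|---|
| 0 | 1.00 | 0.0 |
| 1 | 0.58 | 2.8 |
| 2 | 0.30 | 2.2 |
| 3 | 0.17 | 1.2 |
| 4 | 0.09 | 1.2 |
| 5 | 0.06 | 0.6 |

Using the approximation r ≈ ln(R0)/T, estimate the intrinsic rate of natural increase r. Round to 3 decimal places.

0.611

R0 = Σ lx·mx = 0 + 1.624 + 0.66 + 0.204 + 0.108 + 0.036 = 2.632
Σ x·lx·mx = 4.168; T = 4.168/2.632 = 1.58359…
r ≈ ln(R0)/T = ln(2.632)/1.58359… = 0.61111… → 0.611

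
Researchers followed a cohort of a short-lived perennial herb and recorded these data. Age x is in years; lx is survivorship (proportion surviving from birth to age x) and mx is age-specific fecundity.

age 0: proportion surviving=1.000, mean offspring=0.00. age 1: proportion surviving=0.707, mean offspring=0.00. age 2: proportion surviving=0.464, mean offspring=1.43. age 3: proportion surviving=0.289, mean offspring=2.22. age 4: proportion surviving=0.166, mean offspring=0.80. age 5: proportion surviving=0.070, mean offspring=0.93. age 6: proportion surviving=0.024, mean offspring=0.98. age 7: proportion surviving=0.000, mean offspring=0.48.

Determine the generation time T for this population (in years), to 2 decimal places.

lx·mx: 0, 0, 0.66352, 0.64158, 0.1328, 0.0651, 0.02352, 0 → R0 = 1.52652
x·lx·mx: 0, 0, 1.32704, 1.92474, 0.5312, 0.3255, 0.14112, 0 → Σ = 4.2496
T = 4.2496 / 1.52652 = 2.783848… → 2.78

2.78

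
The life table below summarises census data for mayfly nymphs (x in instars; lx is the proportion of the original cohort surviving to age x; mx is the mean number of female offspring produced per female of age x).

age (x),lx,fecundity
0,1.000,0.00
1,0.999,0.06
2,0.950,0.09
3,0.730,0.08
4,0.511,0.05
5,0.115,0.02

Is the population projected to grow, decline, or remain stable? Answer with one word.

declining

R0 = Σ lx·mx = 0 + 0.05994 + 0.0855 + 0.0584 + 0.02555 + 0.0023 = 0.23169
R0 < 1, so the population is declining.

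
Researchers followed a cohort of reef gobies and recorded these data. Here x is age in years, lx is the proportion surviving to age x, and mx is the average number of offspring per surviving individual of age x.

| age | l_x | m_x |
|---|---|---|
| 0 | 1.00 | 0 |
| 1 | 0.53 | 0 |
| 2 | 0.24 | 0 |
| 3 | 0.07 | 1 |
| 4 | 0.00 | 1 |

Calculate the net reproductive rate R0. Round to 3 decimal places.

lx·mx by age: 0, 0, 0, 0.07, 0
R0 = Σ lx·mx = 0.07 → 0.070

0.070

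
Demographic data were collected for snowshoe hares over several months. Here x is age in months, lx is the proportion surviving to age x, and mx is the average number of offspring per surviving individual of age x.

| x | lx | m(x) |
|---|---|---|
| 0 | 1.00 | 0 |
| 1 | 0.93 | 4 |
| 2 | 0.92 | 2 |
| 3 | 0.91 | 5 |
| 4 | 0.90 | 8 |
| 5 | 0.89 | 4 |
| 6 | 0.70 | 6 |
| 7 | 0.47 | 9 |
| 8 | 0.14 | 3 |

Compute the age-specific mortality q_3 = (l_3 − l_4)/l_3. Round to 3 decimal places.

q_3 = (l_3 − l_4) / l_3 = (0.91 − 0.9) / 0.91
     = 0.01 / 0.91 = 0.010989… → 0.011

0.011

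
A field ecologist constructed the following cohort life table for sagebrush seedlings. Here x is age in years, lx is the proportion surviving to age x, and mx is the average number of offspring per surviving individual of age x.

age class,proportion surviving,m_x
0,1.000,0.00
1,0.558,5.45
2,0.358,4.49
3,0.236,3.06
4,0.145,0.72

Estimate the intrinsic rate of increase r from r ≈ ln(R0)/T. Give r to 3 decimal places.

1.053

R0 = Σ lx·mx = 0 + 3.0411 + 1.60742 + 0.72216 + 0.1044 = 5.47508
Σ x·lx·mx = 8.84002; T = 8.84002/5.47508 = 1.61459…
r ≈ ln(R0)/T = ln(5.47508)/1.61459… = 1.05303… → 1.053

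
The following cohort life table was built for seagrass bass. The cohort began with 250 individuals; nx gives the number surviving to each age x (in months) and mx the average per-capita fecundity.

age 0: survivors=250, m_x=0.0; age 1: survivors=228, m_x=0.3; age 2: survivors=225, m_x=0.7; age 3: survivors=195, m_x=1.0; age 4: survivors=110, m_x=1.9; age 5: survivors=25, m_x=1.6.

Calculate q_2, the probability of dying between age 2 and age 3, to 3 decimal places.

lx = nx/n0 = nx/250: 1, 0.912, 0.9, 0.78, 0.44, 0.1
q_2 = (l_2 − l_3) / l_2 = (0.9 − 0.78) / 0.9
     = 0.12 / 0.9 = 0.133333… → 0.133

0.133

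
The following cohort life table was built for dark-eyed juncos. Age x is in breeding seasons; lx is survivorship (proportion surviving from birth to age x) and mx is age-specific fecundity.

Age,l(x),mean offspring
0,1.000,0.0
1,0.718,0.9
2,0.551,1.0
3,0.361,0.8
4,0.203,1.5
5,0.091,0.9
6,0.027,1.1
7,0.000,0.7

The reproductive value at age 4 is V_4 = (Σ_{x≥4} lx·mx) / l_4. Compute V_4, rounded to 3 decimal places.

2.050

lx·mx for x ≥ 4: 0.3045, 0.0819, 0.0297, 0 → sum = 0.4161
V_4 = 0.4161 / l_4 = 0.4161 / 0.203 = 2.049754… → 2.050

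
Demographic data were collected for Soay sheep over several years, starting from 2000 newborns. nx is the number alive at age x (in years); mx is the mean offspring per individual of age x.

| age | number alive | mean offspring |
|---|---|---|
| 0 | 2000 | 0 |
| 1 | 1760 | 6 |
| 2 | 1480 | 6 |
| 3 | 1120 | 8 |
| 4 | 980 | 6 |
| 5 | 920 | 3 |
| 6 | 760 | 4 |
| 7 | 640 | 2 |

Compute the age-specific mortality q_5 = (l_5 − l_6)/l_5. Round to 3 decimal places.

0.174

lx = nx/n0 = nx/2000: 1, 0.88, 0.74, 0.56, 0.49, 0.46, 0.38, 0.32
q_5 = (l_5 − l_6) / l_5 = (0.46 − 0.38) / 0.46
     = 0.08 / 0.46 = 0.173913… → 0.174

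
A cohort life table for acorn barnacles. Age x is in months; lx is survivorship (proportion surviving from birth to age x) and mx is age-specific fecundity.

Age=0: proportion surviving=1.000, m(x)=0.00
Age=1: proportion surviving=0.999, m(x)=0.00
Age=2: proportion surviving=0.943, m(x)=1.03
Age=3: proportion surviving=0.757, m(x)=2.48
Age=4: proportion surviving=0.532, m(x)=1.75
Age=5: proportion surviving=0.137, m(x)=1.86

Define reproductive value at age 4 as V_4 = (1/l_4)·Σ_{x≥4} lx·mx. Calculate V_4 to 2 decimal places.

2.23

lx·mx for x ≥ 4: 0.931, 0.25482 → sum = 1.18582
V_4 = 1.18582 / l_4 = 1.18582 / 0.532 = 2.228985… → 2.23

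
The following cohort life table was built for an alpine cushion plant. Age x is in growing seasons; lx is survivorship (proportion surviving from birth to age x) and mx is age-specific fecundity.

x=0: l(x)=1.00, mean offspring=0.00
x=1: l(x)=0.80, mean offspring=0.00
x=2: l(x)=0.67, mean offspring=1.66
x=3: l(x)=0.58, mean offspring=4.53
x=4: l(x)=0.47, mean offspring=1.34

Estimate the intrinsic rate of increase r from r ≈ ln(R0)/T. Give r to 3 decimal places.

0.510

R0 = Σ lx·mx = 0 + 0 + 1.1122 + 2.6274 + 0.6298 = 4.3694
Σ x·lx·mx = 12.6258; T = 12.6258/4.3694 = 2.8896…
r ≈ ln(R0)/T = ln(4.3694)/2.8896… = 0.51032… → 0.510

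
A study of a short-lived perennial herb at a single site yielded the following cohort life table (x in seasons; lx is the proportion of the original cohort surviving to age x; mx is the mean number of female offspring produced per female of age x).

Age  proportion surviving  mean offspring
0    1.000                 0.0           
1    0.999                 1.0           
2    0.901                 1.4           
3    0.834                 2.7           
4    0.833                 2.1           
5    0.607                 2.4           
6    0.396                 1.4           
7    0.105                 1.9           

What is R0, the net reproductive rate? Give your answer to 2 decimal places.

8.47

lx·mx by age: 0, 0.999, 1.2614, 2.2518, 1.7493, 1.4568, 0.5544, 0.1995
R0 = Σ lx·mx = 8.4722 → 8.47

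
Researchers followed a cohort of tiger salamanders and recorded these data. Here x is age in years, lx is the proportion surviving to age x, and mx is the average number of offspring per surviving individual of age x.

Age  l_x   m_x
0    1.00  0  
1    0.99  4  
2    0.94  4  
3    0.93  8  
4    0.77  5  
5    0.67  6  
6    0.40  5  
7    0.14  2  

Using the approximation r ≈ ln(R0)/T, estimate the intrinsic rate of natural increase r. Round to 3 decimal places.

R0 = Σ lx·mx = 0 + 3.96 + 3.76 + 7.44 + 3.85 + 4.02 + 2 + 0.28 = 25.31
Σ x·lx·mx = 83.26; T = 83.26/25.31 = 3.28961…
r ≈ ln(R0)/T = ln(25.31)/3.28961… = 0.98224… → 0.982

0.982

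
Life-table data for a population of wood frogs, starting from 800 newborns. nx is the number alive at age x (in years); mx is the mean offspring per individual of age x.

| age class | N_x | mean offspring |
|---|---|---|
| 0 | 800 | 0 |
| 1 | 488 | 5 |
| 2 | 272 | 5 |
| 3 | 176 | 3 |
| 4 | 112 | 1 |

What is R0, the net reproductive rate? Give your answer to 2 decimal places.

5.55

lx = nx/n0 = nx/800: 1, 0.61, 0.34, 0.22, 0.14
lx·mx by age: 0, 3.05, 1.7, 0.66, 0.14
R0 = Σ lx·mx = 5.55 → 5.55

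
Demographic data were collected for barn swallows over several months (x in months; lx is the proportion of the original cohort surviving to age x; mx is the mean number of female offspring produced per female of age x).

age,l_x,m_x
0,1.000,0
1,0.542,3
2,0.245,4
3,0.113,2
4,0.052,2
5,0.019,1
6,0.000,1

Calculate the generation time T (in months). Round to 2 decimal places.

lx·mx: 0, 1.626, 0.98, 0.226, 0.104, 0.019, 0 → R0 = 2.955
x·lx·mx: 0, 1.626, 1.96, 0.678, 0.416, 0.095, 0 → Σ = 4.775
T = 4.775 / 2.955 = 1.615905… → 1.62

1.62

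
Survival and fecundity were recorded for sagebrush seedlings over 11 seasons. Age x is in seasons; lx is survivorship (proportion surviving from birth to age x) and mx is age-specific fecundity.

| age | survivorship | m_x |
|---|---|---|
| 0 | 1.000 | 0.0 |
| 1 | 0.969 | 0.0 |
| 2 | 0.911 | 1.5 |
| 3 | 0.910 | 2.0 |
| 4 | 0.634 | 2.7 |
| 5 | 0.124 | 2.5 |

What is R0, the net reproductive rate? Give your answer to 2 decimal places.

lx·mx by age: 0, 0, 1.3665, 1.82, 1.7118, 0.31
R0 = Σ lx·mx = 5.2083 → 5.21

5.21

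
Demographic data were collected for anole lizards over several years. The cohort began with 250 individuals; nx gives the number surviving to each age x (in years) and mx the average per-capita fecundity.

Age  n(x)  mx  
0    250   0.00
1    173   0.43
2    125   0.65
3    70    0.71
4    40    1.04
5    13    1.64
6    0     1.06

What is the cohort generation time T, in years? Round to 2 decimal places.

lx = nx/n0 = nx/250: 1, 0.692, 0.5, 0.28, 0.16, 0.052, 0
lx·mx: 0, 0.29756, 0.325, 0.1988, 0.1664, 0.08528, 0 → R0 = 1.07304
x·lx·mx: 0, 0.29756, 0.65, 0.5964, 0.6656, 0.4264, 0 → Σ = 2.63596
T = 2.63596 / 1.07304 = 2.456535… → 2.46

2.46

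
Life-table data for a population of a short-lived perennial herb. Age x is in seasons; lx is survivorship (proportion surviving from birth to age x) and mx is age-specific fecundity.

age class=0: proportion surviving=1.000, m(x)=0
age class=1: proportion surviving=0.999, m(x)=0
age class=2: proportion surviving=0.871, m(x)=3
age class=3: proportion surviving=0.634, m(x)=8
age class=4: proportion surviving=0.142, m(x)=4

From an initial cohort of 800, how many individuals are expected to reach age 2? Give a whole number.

Expected survivors = N0 · l_2 = 800 × 0.871 = 696.8 → 697

697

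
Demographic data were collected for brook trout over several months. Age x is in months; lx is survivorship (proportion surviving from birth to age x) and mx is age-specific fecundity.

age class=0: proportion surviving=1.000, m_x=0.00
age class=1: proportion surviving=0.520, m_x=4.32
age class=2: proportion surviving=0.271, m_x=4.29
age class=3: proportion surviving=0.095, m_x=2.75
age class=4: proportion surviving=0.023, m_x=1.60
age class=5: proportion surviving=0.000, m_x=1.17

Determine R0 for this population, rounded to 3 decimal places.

3.707

lx·mx by age: 0, 2.2464, 1.16259, 0.26125, 0.0368, 0
R0 = Σ lx·mx = 3.70704 → 3.707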